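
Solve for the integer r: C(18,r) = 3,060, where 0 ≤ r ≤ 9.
4
C(18,r) is increasing for 0 ≤ r ≤ 9. Stepping up (C(18,r+1) = C(18,r)·(18−r)/(r+1)): C(18,1) = 18, C(18,2) = 153, C(18,3) = 816, C(18,4) = 3,060 ✓. So r = 4.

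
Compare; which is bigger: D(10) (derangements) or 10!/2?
D(10) = (10-1)·[D(9) + D(8)] = 9·[133,496 + 14,833] = 1,334,961; 10!/2 = 3,628,800/2 = 1,814,400.

Answer: 10!/2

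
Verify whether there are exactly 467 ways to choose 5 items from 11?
C(11,5) = 462 ≠ 467.

Answer: False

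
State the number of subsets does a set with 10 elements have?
1,024

Reasoning: Each element can be included or excluded: 2^10 = 1,024.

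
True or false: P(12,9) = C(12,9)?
False

Reasoning: P(12,9) = 79,833,600 and C(12,9) = 220; P(n,r) = r! × C(n,r) so P > C whenever r ≥ 2.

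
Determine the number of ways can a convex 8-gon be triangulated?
132
Using the Catalan number formula: C_n = C(2n, n) / (n+1)
C_6 = C(12, 6) / (6+1)
     = 924 / 7
     = 132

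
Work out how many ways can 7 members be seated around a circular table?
720

Reasoning: Circular arrangements: (7-1)! = 720.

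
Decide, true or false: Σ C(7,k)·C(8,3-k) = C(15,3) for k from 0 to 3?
Vandermonde's identity gives C(15,3) = 455; RHS C(15,3) = 455.

Answer: True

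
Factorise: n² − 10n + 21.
(n − 3)(n − 7)

Explanation: Seek roots whose sum is 10 and product is 21: (3, 7). So n² − 10n + 21 = (n − 3)(n − 7).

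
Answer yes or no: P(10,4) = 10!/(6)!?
Yes

Reasoning: Permutation formula P(n,k) = n!/(n-k)!: 10!/6! = 3,628,800/720 = 5,040 = P(10,4). The statement holds.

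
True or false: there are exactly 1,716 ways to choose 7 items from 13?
True

Working:
C(13,7) = 1,716.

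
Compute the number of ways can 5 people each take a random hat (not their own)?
44

Working:
Using D(n) = (n-1)[D(n-1) + D(n-2)]:
D(5) = (5-1) × [D(4) + D(3)]
      = 4 × [9 + 2]
      = 4 × 11
      = 44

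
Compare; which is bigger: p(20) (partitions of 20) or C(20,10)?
Pentagonal recurrence p(n) = p(n−1) + p(n−2) − p(n−5) − p(n−7) + …: p(20) = p(19) + p(18) − p(15) − p(13) + p(8) + p(5) = 490 + 385 − 176 − 101 + 22 + 7 = 627; C(20,10) = 184,756.

Answer: C(20,10)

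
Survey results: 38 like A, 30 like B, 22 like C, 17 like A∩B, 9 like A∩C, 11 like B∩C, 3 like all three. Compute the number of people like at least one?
56

Working:
|A∪B∪C| = 38+30+22-17-9-11+3 = 56.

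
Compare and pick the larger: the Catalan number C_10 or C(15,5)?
C_10
C_10 = C(20,10)/(10+1) = 184,756/11 = 16,796; C(15,5) = 3,003.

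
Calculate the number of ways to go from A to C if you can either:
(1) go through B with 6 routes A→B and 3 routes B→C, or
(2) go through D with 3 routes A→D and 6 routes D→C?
Route via B: 6×3=18. Route via D: 3×6=18. Total: 36.

Answer: 36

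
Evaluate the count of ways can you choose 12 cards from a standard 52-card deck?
206,379,406,870
C(52,12) = 206,379,406,870.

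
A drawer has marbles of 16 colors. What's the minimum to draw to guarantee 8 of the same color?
113

Reasoning: Worst case: 7 of each = 112. One more: 113.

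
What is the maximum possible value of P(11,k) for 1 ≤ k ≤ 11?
39,916,800

P(11,k) increases in k, so maximum at k = 11: 11! = 39,916,800.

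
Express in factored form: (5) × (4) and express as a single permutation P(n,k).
P(5,2) = 5!/(3)!

Working:
Product of 2 consecutive descending integers starting at 5: P(5,2) = 5!/3! = 20.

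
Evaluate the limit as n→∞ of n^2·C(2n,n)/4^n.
∞

C(2n,n) ~ 4^n/√(πn), so n^2·C(2n,n)/4^n ~ n^(2 − 1/2)/√π → ∞.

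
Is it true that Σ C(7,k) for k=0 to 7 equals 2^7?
True

Reasoning: Binomial theorem: Σ C(7,k) = (1+1)^7 = 2^7 = 128; RHS 2^7 = 128.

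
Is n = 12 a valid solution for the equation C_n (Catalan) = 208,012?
Yes

Working:
C_12 = C(24,12)/(12+1) = 2,704,156/13 = 208,012, which equals 208,012.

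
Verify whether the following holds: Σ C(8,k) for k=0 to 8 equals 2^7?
False

Working:
Binomial theorem: Σ C(8,k) = (1+1)^8 = 2^8 = 256; RHS 2^7 = 128.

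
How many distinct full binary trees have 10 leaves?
4,862

Using the Catalan number formula: C_n = C(2n, n) / (n+1)
C_9 = C(18, 9) / (9+1)
     = 48620 / 10
     = 4,862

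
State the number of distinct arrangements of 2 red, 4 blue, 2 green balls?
Multinomial: 8!/(2! × 4! × 2!) = 420.
Final answer: 420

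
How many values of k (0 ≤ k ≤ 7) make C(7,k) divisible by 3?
2
Checking C(7,k) mod 3 for k = 0..7: divisible at k = 2, 5. That's 2 values.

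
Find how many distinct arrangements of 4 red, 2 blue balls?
15

Working:
Multinomial: 6!/(4! × 2!) = 15.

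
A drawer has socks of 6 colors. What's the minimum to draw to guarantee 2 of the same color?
7

Working:
Worst case: 1 of each = 6. One more: 7.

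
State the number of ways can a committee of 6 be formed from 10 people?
C(10,6) = 10! / (6! × (10-6)!)
         = 10! / (6! × 4!)
         = 210

Answer: 210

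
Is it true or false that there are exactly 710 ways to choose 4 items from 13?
False

Solution: C(13,4) = 715 ≠ 710.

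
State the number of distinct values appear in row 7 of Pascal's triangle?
4

Working:
Row 7 has entries C(7,0)..C(7,7); by symmetry C(7,k)=C(7,7-k), giving 4 distinct values.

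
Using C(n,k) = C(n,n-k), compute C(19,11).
75,582

Explanation: C(19,11) = C(19,8) = 75,582.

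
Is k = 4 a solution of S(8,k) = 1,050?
No

Working:
S(8,4) = 4·S(7,4) + S(7,3) = 4·350 + 301 = 1,701, which does not equal 1,050.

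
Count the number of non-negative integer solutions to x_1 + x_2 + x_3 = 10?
66
C(10+3-1, 3-1) = 66.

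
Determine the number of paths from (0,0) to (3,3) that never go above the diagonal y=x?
5

Solution: Counted by the Catalan number C_3: C_3 = C(6,3)/(3+1) = 20/4 = 5.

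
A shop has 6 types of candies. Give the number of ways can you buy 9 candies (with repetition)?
2,002

Explanation: Stars and bars: C(9+6-1, 9) = C(14, 9) = 2,002.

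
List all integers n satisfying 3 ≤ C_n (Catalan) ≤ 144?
3, 4, 5, 6

Explanation: C_2=2; C_3=5; C_4=14; C_5=42; C_6=132; C_7=429. So valid n = 3, 4, 5, 6.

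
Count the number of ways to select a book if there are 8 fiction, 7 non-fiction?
15
By the addition principle: 8 + 7 = 15.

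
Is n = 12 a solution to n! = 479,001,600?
Yes
12! = 12·11! = 12·39,916,800 = 479,001,600, which equals 479,001,600.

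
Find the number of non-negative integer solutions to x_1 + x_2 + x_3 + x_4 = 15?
C(15+4-1, 4-1) = 816.

Answer: 816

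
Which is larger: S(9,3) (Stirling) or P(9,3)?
S(9,3) = 3·S(8,3) + S(8,2) = 3·966 + 127 = 3,025; P(9,3) = 504.
Final answer: S(9,3)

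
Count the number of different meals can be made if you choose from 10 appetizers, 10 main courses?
100

Working:
By the multiplication principle: 10 × 10 = 100.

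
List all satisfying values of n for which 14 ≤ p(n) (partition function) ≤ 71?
7, 8, 9, 10, 11

Working:
Tabulating p(n) via p(n) = p(n−1) + p(n−2) − p(n−5) − p(n−7) + …: p(6)=11; p(7)=15; p(8)=22; p(9)=30; p(10)=42; p(11)=56; p(12)=77. So valid n = 7, 8, 9, 10, 11.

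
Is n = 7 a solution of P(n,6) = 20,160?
No

Reasoning: P(7,6) = 7·6·5·4·3·2 = 5,040, which does not equal 20,160.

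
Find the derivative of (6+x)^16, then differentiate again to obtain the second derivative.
240(6+x)^14

Reasoning: First derivative: 16(6+x)^{15}. Second derivative: 16·15·(6+x)^{14} = 240(6+x)^{14}.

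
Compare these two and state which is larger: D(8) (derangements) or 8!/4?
D(8) = (8-1)·[D(7) + D(6)] = 7·[1,854 + 265] = 14,833; 8!/4 = 40,320/4 = 10,080.
Final answer: D(8)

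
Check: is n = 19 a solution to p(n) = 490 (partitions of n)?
Yes
Pentagonal recurrence p(n) = p(n−1) + p(n−2) − p(n−5) − p(n−7) + …: p(19) = p(18) + p(17) − p(14) − p(12) + p(7) + p(4) = 385 + 297 − 135 − 77 + 15 + 5 = 490, which equals 490.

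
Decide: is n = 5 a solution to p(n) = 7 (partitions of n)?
Pentagonal recurrence p(n) = p(n−1) + p(n−2) − p(n−5) − p(n−7) + …: p(5) = p(4) + p(3) − p(0) = 5 + 3 − 1 = 7, which equals 7.
Final answer: Yes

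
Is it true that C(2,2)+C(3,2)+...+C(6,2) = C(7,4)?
True

Hockey stick identity gives Σ = C(7,3) = 35; RHS C(7,4) = 35.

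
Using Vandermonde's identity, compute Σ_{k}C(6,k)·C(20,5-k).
65,780

Reasoning: = C(6+20,5) = C(26,5) = 65,780.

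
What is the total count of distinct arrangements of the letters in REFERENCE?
7,560

Reasoning: Word has 9 letters (R=2, E=4, F=1, N=1, C=1). Arrangements: 9!/Π(k!) = 7,560.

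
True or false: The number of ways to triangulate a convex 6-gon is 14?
True
Triangulations of a convex 6-gon are counted by the Catalan number C_4: C_4 = C(8,4)/(4+1) = 70/5 = 14.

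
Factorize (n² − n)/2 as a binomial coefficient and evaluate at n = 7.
C(n,2); C(7,2) = 21

Working:
(n² − n)/2 = n(n−1)/2 = C(n,2). At n = 7: C(7,2) = 21.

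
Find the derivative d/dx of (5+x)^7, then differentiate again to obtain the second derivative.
42(5+x)^5
First derivative: 7(5+x)^{6}. Second derivative: 7·6·(5+x)^{5} = 42(5+x)^{5}.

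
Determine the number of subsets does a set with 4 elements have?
16

Solution: Each element can be included or excluded: 2^4 = 16.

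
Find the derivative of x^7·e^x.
(7x^6 + x^7)e^x

Reasoning: Product rule: d/dx[x^7]·e^x + x^7·d/dx[e^x] = 7x^{6}e^x + x^7e^x.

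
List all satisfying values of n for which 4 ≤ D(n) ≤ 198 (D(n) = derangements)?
Using D(n) = (n−1)[D(n−1) + D(n−2)] with D(1)=0, D(2)=1: D(3)=2; D(4)=9; D(5)=44; D(6)=265. So valid n = 4, 5.
Final answer: 4, 5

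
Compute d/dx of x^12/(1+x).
(12x^11(1+x) - x^12)/(1+x)²

Explanation: Quotient rule: [12x^{11}(1+x) - x^12]/(1+x)².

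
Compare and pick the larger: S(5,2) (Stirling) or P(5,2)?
S(5,2) = 2·S(4,2) + S(4,1) = 2·7 + 1 = 15; P(5,2) = 20.

Answer: P(5,2)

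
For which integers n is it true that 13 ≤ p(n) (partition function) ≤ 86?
7, 8, 9, 10, 11, 12

Working:
Tabulating p(n) via p(n) = p(n−1) + p(n−2) − p(n−5) − p(n−7) + …: p(6)=11; p(7)=15; p(8)=22; p(9)=30; p(10)=42; p(11)=56; p(12)=77; p(13)=101. So valid n = 7, 8, 9, 10, 11, 12.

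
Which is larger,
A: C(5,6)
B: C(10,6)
B

Solution: A=C(5,6)=0, B=C(10,6)=210.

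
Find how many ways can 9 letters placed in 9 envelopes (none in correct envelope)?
Using D(n) = (n-1)[D(n-1) + D(n-2)]:
D(9) = (9-1) × [D(8) + D(7)]
      = 8 × [14833 + 1854]
      = 8 × 16687
      = 133,496
Final answer: 133,496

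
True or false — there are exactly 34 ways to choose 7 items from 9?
False

Reasoning: C(9,7) = 36 ≠ 34.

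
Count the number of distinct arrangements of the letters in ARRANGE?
Word has 7 letters (A=2, R=2, N=1, G=1, E=1). Arrangements: 7!/Π(k!) = 1,260.

Answer: 1,260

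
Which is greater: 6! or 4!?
6!

6!=720, 4!=24. 6! > 4!.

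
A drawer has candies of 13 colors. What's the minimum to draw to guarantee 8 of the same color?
Worst case: 7 of each = 91. One more: 92.
Final answer: 92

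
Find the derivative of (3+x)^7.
7(3+x)^6

Reasoning: Using the power rule: d/dx (3+x)^7 = 7(3+x)^{6}.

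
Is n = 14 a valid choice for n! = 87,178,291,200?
Yes

Working:
14! = 14·13! = 14·6,227,020,800 = 87,178,291,200, which equals 87,178,291,200.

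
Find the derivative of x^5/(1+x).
(5x^4(1+x) - x^5)/(1+x)²

Solution: Quotient rule: [5x^{4}(1+x) - x^5]/(1+x)².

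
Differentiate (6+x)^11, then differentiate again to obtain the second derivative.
First derivative: 11(6+x)^{10}. Second derivative: 11·10·(6+x)^{9} = 110(6+x)^{9}.

Answer: 110(6+x)^9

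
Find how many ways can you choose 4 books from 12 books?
495

Reasoning: C(12,4) = 12! / (4! × (12-4)!)
         = 12! / (4! × 8!)
         = 495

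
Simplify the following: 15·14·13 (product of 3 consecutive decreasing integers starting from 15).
This is P(15,3) = 15!/(12)! = 2,730.
Final answer: 2,730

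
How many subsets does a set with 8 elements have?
Each element can be included or excluded: 2^8 = 256.
Final answer: 256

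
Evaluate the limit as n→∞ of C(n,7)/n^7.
1/5040

C(n,7) ≈ n^7/7! for large n. Limit = 1/7! = 1/5040.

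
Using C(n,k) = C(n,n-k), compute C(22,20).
231

Solution: C(22,20) = C(22,2) = 231.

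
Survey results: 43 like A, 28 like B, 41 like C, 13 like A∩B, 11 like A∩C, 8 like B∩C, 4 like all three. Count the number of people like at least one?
84

Explanation: |A∪B∪C| = 43+28+41-13-11-8+4 = 84.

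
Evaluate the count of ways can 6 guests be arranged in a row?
Arrangements of 6 distinct objects: 6! = 720.

Answer: 720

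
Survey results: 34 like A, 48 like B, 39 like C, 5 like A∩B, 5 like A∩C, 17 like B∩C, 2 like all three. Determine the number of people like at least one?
96

Reasoning: |A∪B∪C| = 34+48+39-5-5-17+2 = 96.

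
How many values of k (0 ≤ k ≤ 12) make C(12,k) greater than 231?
Row 12 is unimodal and symmetric about k=12/2. C(12,3)=220 ≤ 231; C(12,4)=495 > 231; by symmetry C(12,k) > 231 for k = 4..8. That's 8 - 4 + 1 = 5 values.

Answer: 5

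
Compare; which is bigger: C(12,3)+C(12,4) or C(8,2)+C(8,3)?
C(12,3)+C(12,4)

Working:
First=715, Second=84.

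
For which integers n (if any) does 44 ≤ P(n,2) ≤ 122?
8, 9, 10, 11

Reasoning: P(7,2)=42; P(8,2)=56; P(9,2)=72; P(10,2)=90; P(11,2)=110; P(12,2)=132. So valid n = 8, 9, 10, 11.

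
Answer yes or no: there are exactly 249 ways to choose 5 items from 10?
No

Solution: C(10,5) = 252 ≠ 249.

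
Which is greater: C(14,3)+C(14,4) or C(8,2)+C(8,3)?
First=1,365, Second=84.

Answer: C(14,3)+C(14,4)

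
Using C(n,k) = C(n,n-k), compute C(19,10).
C(19,10) = C(19,9) = 92,378.
Final answer: 92,378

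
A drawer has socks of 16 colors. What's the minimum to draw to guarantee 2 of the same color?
Worst case: 1 of each = 16. One more: 17.

Answer: 17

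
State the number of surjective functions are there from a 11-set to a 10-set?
199,584,000

Solution: Onto functions = 10! × S(11,10)
First compute S(11,10) via recurrence:
Using the Stirling recurrence: S(n,k) = k·S(n-1,k) + S(n-1,k-1)
S(11,10) = 10·S(10,10) + S(10,9)
         = 10·1 + 45
         = 10 + 45
         = 55
Then: 3628800 × 55 = 199,584,000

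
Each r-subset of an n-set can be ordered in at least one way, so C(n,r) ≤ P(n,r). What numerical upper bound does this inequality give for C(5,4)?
P(5,4) = 5·4·3·2 = 120, so C(5,4) ≤ 120. (The bound is loose by a factor of 4! = 24: C(5,4) = 120/24 = 5.)
Final answer: 120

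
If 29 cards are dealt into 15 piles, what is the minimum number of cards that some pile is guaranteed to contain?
2
Pigeonhole: ⌈29/15⌉ = 2.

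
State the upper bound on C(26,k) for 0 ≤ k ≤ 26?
10,400,600

Maximum at k = 13: C(26,13) = 10,400,600.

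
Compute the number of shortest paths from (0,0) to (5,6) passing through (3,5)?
168
To (3,5): C(8,3)=56. From there: C(3,2)=3. Total: 168.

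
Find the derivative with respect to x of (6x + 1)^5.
30(6x + 1)^4

Reasoning: Chain rule: 5(6x+1)^{4} × 6 = 30(6x+1)^{4}.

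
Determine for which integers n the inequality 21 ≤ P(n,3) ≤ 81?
4, 5

Working:
P(3,3)=6; P(4,3)=24; P(5,3)=60; P(6,3)=120. So valid n = 4, 5.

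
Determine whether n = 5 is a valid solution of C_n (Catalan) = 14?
C_5 = C(10,5)/(5+1) = 252/6 = 42, which does not equal 14.
Final answer: No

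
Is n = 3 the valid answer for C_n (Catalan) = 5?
Yes

Working:
C_3 = C(6,3)/(3+1) = 20/4 = 5, which equals 5.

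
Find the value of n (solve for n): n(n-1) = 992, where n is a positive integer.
32

Explanation: n² − n − 992 = 0, so n = (1 ± √(1 + 4·992))/2 = (1 ± √3,969)/2 = (1 ± 63)/2, i.e. n = 32 or n = -31. Taking the positive root, n = 32 (check: 32×31 = 992).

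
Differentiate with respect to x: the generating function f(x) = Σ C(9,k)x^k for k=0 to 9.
Term-by-term differentiation gives Σ k·C(9,k)x^{k-1} for k=1 to 9.

Answer: Σ k·C(9,k)x^(k-1) for k=1 to 9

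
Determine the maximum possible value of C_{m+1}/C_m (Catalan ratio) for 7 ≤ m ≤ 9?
C_{m+1}/C_m = 2(2m+1)/(m+2), which increases with m. Maximum at m = 9: 2·19/11 = 38/11.
Final answer: 38/11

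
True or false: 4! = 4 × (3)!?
True
By definition n! = n × (n-1)!, so 4! = 4 × 3!.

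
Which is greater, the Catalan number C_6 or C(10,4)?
C(10,4)

Reasoning: C_6 = C(12,6)/(6+1) = 924/7 = 132; C(10,4) = 210.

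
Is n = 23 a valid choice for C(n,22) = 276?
No

C(23,22) = 23·22·21·20·19·18·17·16·15·14·13·12·11·10·9·8·7·6·5·4·3·2/22! = 25,852,016,738,884,976,640,000/1,124,000,727,777,607,680,000 = 23, which does not equal 276.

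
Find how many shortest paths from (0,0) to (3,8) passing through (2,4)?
To (2,4): C(6,2)=15. From there: C(5,1)=5. Total: 75.

Answer: 75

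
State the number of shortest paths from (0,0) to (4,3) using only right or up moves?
35

Choose 4 rights from 7 moves: C(7,4) = 35.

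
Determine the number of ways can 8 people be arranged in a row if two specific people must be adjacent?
10,080

Solution: Treat pair as unit: (8-1)! arrangements × 2 internal orders = 10,080.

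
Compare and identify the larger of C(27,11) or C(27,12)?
C(27,12)

Explanation: C(27,11)=13,037,895, C(27,12)=17,383,860.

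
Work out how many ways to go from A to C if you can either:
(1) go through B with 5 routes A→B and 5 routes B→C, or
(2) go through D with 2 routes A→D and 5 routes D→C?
Route via B: 5×5=25. Route via D: 2×5=10. Total: 35.
Final answer: 35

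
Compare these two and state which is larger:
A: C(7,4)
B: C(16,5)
B

Working:
A=C(7,4)=35, B=C(16,5)=4,368.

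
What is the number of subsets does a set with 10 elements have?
1,024

Each element can be included or excluded: 2^10 = 1,024.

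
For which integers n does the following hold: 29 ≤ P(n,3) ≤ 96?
5

Solution: P(4,3)=24; P(5,3)=60; P(6,3)=120. So valid n = 5.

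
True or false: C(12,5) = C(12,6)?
False

Explanation: C(12,5) = 792 but C(12,6) = 924; symmetry gives C(12,5) = C(12,7), not C(12,6).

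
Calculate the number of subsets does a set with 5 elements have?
32

Each element can be included or excluded: 2^5 = 32.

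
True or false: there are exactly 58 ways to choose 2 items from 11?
False

Reasoning: C(11,2) = 55 ≠ 58.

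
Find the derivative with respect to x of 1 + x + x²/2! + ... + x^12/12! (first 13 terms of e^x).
1 + x + x²/2! + ... + x^11/11!

Reasoning: Differentiating term by term gives the first 12 terms of e^x.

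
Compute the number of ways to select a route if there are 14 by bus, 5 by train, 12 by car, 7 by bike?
38

By the addition principle: 14 + 5 + 12 + 7 = 38.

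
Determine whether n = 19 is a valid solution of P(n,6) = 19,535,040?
Yes

Explanation: P(19,6) = 19·18·17·16·15·14 = 19,535,040, which equals 19,535,040.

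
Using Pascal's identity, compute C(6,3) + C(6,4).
35

Working:
C(6,3) + C(6,4) = C(7,4) = 35.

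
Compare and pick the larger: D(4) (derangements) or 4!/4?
D(4) = (4-1)·[D(3) + D(2)] = 3·[2 + 1] = 9; 4!/4 = 24/4 = 6.

Answer: D(4)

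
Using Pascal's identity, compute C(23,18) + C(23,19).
42,504

C(23,18) + C(23,19) = C(24,19) = 42,504.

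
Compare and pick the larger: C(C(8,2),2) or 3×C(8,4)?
C(C(8,2),2)=378, 3×C(8,4)=210.

Answer: C(C(8,2),2)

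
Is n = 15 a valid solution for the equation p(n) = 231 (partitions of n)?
No

Solution: Pentagonal recurrence p(n) = p(n−1) + p(n−2) − p(n−5) − p(n−7) + …: p(15) = p(14) + p(13) − p(10) − p(8) + p(3) + p(0) = 135 + 101 − 42 − 22 + 3 + 1 = 176, which does not equal 231.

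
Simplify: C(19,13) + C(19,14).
38,760
By Pascal's identity: C(20,14) = 38,760.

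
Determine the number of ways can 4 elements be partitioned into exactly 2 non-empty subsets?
7

Working:
This equals S(4,2), the Stirling number of the 2nd kind.
Using the Stirling recurrence: S(n,k) = k·S(n-1,k) + S(n-1,k-1)
S(4,2) = 2·S(3,2) + S(3,1)
         = 2·3 + 1
         = 6 + 1
         = 7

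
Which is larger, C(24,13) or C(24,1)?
C(24,13)

Reasoning: C(24,13)=2,496,144, C(24,1)=24.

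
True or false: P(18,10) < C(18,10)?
P(18,10) = 158,789,030,400 and C(18,10) = 43,758; P(n,r) = r! × C(n,r) so P > C whenever r ≥ 2.
Final answer: False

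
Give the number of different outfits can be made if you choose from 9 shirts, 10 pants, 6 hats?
540

By the multiplication principle: 9 × 10 × 6 = 540.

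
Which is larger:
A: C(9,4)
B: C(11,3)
B

Explanation: A=C(9,4)=126, B=C(11,3)=165.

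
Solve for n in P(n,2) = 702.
27

Solution: P(n,2) = n(n−1) is increasing in n; n(n−1) ≈ (n−0.5)^2 = 702 gives n ≈ 27.0. Check: P(25,2) = 600, P(26,2) = 650, P(27,2) = 702 ✓. So n = 27.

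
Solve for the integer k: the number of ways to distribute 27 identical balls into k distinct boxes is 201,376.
6

Stars and bars: the count is C(27+k−1, k−1), increasing in k. k=4: C(30,3) = 4,060, k=5: C(31,4) = 31,465, k=6: C(32,5) = 201,376 ✓. So k = 6.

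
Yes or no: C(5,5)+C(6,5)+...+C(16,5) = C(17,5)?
No
Hockey stick identity gives Σ = C(17,6) = 12,376; RHS C(17,5) = 6,188.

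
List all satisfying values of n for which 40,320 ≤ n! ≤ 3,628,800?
8, 9, 10

Working:
n! is strictly increasing; 8! = 40,320 and 10! = 3,628,800, so valid n = 8, 9, 10.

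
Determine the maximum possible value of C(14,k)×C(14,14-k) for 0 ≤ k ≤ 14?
C(14,k)·C(14,14-k) = C(14,k)², maximised at the centre k = 7: C(14,7)² = 11,778,624.

Answer: 11,778,624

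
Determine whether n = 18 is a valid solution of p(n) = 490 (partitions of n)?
No

Solution: Pentagonal recurrence p(n) = p(n−1) + p(n−2) − p(n−5) − p(n−7) + …: p(18) = p(17) + p(16) − p(13) − p(11) + p(6) + p(3) = 297 + 231 − 101 − 56 + 11 + 3 = 385, which does not equal 490.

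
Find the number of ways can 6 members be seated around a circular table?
Circular arrangements: (6-1)! = 120.

Answer: 120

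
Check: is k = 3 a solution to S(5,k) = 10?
No

Solution: S(5,3) = 3·S(4,3) + S(4,2) = 3·6 + 7 = 25, which does not equal 10.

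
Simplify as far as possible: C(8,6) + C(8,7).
36

By Pascal's identity: C(9,7) = 36.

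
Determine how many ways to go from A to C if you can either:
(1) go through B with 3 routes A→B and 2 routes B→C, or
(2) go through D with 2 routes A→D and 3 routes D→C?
12

Route via B: 3×2=6. Route via D: 2×3=6. Total: 12.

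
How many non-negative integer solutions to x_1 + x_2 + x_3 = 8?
45
C(8+3-1, 3-1) = 45.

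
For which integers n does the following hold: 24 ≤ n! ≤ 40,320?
4, 5, 6, 7, 8

n! is strictly increasing; 4! = 24 and 8! = 40,320, so valid n = 4, 5, 6, 7, 8.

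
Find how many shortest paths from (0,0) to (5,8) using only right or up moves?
1,287

Explanation: Choose 5 rights from 13 moves: C(13,5) = 1,287.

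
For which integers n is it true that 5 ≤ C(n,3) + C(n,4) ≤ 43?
4, 5, 6

Explanation: C(3,3)+C(3,4)=1; C(4,3)+C(4,4)=5; C(5,3)+C(5,4)=15; C(6,3)+C(6,4)=35; C(7,3)+C(7,4)=70. So valid n = 4, 5, 6.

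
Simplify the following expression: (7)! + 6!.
(7)! + 6! = (7)·6! + 6! = (7+1)·6! = 8·6! = 5,760.

Answer: 5,760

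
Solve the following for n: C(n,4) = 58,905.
36

Explanation: C(n,4) = n(n−1)(n−2)(n−3)/4! is increasing in n, and n(n−1)(n−2)(n−3) = 4!·58,905 = 1,413,720 ≈ (n−1.5)^4 gives n ≈ 36.0. Check: C(34,4) = 46,376, C(35,4) = 52,360, C(36,4) = 58,905 ✓. So n = 36.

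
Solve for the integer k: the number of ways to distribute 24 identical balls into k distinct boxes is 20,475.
5

Reasoning: Stars and bars: the count is C(24+k−1, k−1), increasing in k. k=3: C(26,2) = 325, k=4: C(27,3) = 2,925, k=5: C(28,4) = 20,475 ✓. So k = 5.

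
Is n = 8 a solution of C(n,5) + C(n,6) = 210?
No
C(8,5) + C(8,6) = 56 + 28 = 84, which does not equal 210.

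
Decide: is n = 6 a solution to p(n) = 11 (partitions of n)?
Yes

Reasoning: Pentagonal recurrence p(n) = p(n−1) + p(n−2) − p(n−5) − p(n−7) + …: p(6) = p(5) + p(4) − p(1) = 7 + 5 − 1 = 11, which equals 11.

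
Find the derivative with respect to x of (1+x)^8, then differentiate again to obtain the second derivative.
56(1+x)^6

Reasoning: First derivative: 8(1+x)^{7}. Second derivative: 8·7·(1+x)^{6} = 56(1+x)^{6}.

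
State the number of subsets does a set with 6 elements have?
64
Each element can be included or excluded: 2^6 = 64.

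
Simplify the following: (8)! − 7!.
35,280

Explanation: (8)! − 7! = (8)·7! − 7! = (8−1)·7! = 7·7! = 35,280.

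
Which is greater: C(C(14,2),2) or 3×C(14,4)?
C(C(14,2),2)

C(C(14,2),2)=4,095, 3×C(14,4)=3,003.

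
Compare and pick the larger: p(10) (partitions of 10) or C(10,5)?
C(10,5)
Pentagonal recurrence p(n) = p(n−1) + p(n−2) − p(n−5) − p(n−7) + …: p(10) = p(9) + p(8) − p(5) − p(3) = 30 + 22 − 7 − 3 = 42; C(10,5) = 252.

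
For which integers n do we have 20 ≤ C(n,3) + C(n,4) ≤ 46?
6

Reasoning: C(5,3)+C(5,4)=15; C(6,3)+C(6,4)=35; C(7,3)+C(7,4)=70. So valid n = 6.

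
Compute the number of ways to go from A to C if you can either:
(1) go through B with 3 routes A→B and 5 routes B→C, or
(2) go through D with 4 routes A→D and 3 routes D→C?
Route via B: 3×5=15. Route via D: 4×3=12. Total: 27.
Final answer: 27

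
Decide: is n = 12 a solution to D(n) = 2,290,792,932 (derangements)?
No

Explanation: D(12) = (12-1)·[D(11) + D(10)] = 11·[14,684,570 + 1,334,961] = 176,214,841, which does not equal 2,290,792,932.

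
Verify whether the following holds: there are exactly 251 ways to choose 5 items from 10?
C(10,5) = 252 ≠ 251.

Answer: False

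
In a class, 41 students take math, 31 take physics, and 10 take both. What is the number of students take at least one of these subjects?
62

|A∪B| = |A|+|B|-|A∩B| = 41+31-10 = 62.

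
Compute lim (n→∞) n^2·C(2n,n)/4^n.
∞

C(2n,n) ~ 4^n/√(πn), so n^2·C(2n,n)/4^n ~ n^(2 − 1/2)/√π → ∞.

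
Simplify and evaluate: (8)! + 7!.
(8)! + 7! = (8)·7! + 7! = (8+1)·7! = 9·7! = 45,360.

Answer: 45,360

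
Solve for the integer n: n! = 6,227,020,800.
13

Solution: n! is strictly increasing. 11! = 39,916,800, 12! = 479,001,600, 13! = 6,227,020,800 ✓. So n = 13.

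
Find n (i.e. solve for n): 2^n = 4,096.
4,096 = 1,024 × 4 = 2^10 × 2^2 = 2^12, so n = 12.

Answer: 12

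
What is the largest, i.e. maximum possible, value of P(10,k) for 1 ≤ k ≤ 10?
P(10,k) increases in k, so maximum at k = 10: 10! = 3,628,800.

Answer: 3,628,800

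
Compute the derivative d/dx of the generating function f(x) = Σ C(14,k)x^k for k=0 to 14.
Σ k·C(14,k)x^(k-1) for k=1 to 14

Solution: Term-by-term differentiation gives Σ k·C(14,k)x^{k-1} for k=1 to 14.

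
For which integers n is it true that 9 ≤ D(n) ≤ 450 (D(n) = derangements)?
4, 5, 6
Using D(n) = (n−1)[D(n−1) + D(n−2)] with D(1)=0, D(2)=1: D(3)=2; D(4)=9; D(5)=44; D(6)=265; D(7)=1,854. So valid n = 4, 5, 6.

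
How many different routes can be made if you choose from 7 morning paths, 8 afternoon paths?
56
By the multiplication principle: 7 × 8 = 56.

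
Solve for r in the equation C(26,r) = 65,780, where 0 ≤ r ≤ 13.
C(26,r) is increasing for 0 ≤ r ≤ 13. Stepping up (C(26,r+1) = C(26,r)·(26−r)/(r+1)): C(26,1) = 26, C(26,2) = 325, C(26,3) = 2,600, C(26,4) = 14,950, C(26,5) = 65,780 ✓. So r = 5.

Answer: 5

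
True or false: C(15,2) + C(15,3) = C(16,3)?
Pascal's identity C(n,k) + C(n,k+1) = C(n+1,k+1): 105 + 455 = 560 = C(16,3).
Final answer: True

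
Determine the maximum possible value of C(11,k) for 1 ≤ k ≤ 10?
C(11,k) is maximised at the centre of the row: C(11,5) = 462.
Final answer: 462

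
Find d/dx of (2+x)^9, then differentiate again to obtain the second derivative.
First derivative: 9(2+x)^{8}. Second derivative: 9·8·(2+x)^{7} = 72(2+x)^{7}.
Final answer: 72(2+x)^7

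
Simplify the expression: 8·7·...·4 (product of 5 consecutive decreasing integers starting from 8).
6,720

Explanation: This is P(8,5) = 8!/(3)! = 6,720.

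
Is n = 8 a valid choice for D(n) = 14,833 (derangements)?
Yes

Explanation: D(8) = (8-1)·[D(7) + D(6)] = 7·[1,854 + 265] = 14,833, which equals 14,833.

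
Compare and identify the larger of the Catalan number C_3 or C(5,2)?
C(5,2)
C_3 = C(6,3)/(3+1) = 20/4 = 5; C(5,2) = 10.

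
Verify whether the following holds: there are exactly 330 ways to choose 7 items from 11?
True

Reasoning: C(11,7) = 330.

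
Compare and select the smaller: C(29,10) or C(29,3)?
C(29,10)=20,030,010, C(29,3)=3,654.

Answer: C(29,3)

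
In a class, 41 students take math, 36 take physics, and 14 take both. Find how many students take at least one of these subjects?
63

|A∪B| = |A|+|B|-|A∩B| = 41+36-14 = 63.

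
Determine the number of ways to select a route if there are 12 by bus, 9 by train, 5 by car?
26

Explanation: By the addition principle: 12 + 9 + 5 = 26.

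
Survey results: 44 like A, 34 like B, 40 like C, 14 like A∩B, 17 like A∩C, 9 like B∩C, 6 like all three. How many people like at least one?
|A∪B∪C| = 44+34+40-14-17-9+6 = 84.
Final answer: 84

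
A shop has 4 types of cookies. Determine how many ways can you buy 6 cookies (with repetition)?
Stars and bars: C(6+4-1, 6) = C(9, 6) = 84.
Final answer: 84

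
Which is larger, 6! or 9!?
9!

6!=720, 9!=362,880. 9! > 6!.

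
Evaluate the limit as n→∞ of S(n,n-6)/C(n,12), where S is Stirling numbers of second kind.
The leading term of S(n,n-6) as a polynomial in n is (11)!!·C(n,12), so the ratio → (11)!! = 10395.
Final answer: 10395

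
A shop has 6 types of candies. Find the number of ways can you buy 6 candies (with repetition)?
462

Stars and bars: C(6+6-1, 6) = C(11, 6) = 462.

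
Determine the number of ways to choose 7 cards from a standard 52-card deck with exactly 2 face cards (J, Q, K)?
43,428,528

Explanation: 12 face cards and 40 non-face cards: C(12,2) × C(40,5) = 66 × 658,008 = 43,428,528.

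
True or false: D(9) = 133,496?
True

Explanation: Derangements of 9 elements: D(9) = (9-1)·[D(8) + D(7)] = 8·[14,833 + 1,854] = 133,496.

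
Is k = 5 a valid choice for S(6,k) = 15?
Yes

Explanation: S(6,5) = 5·S(5,5) + S(5,4) = 5·1 + 10 = 15, which equals 15.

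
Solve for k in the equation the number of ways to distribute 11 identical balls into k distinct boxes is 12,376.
Stars and bars: the count is C(11+k−1, k−1), increasing in k. k=5: C(15,4) = 1,365, k=6: C(16,5) = 4,368, k=7: C(17,6) = 12,376 ✓. So k = 7.
Final answer: 7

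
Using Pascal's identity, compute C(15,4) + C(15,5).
4,368

Working:
C(15,4) + C(15,5) = C(16,5) = 4,368.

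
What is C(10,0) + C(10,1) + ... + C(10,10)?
1,024

Working:
Sum of binomial coefficients = 2^10 = 1,024.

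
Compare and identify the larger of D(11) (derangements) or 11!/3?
D(11)

D(11) = (11-1)·[D(10) + D(9)] = 10·[1,334,961 + 133,496] = 14,684,570; 11!/3 = 39,916,800/3 = 13,305,600.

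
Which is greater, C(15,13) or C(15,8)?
C(15,8)
C(15,13)=105, C(15,8)=6,435.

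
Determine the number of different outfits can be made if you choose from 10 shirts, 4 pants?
40
By the multiplication principle: 10 × 4 = 40.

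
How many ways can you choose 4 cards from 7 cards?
C(7,4) = 7! / (4! × (7-4)!)
         = 7! / (4! × 3!)
         = 35
Final answer: 35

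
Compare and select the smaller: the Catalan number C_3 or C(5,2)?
C_3 = C(6,3)/(3+1) = 20/4 = 5; C(5,2) = 10.

Answer: C_3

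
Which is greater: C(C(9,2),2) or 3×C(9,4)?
C(C(9,2),2)
C(C(9,2),2)=630, 3×C(9,4)=378.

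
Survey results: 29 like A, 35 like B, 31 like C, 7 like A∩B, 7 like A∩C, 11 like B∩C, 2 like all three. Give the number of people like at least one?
|A∪B∪C| = 29+35+31-7-7-11+2 = 72.

Answer: 72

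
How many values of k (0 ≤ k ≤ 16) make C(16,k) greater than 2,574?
Row 16 is unimodal and symmetric about k=16/2. C(16,4)=1,820 ≤ 2,574; C(16,5)=4,368 > 2,574; by symmetry C(16,k) > 2,574 for k = 5..11. That's 11 - 5 + 1 = 7 values.

Answer: 7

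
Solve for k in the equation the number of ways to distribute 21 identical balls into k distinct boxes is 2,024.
4

Explanation: Stars and bars: the count is C(21+k−1, k−1), increasing in k. k=2: C(22,1) = 22, k=3: C(23,2) = 253, k=4: C(24,3) = 2,024 ✓. So k = 4.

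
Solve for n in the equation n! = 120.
5

Solution: n! is strictly increasing. 3! = 6, 4! = 24, 5! = 120 ✓. So n = 5.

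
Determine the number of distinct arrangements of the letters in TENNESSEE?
3,780

Word has 9 letters (T=1, E=4, N=2, S=2). Arrangements: 9!/Π(k!) = 3,780.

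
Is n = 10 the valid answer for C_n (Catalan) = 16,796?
Yes

C_10 = C(20,10)/(10+1) = 184,756/11 = 16,796, which equals 16,796.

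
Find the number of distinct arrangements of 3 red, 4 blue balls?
35

Explanation: Multinomial: 7!/(3! × 4!) = 35.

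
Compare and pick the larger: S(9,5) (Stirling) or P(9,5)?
S(9,5) = 5·S(8,5) + S(8,4) = 5·1,050 + 1,701 = 6,951; P(9,5) = 15,120.
Final answer: P(9,5)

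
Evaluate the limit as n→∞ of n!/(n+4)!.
0

n!/(n+4)! = 1/[(n+1)(n+2)···(n+4)] → 0 as n → ∞.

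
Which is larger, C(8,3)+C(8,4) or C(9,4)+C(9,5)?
C(9,4)+C(9,5)

Reasoning: First=126, Second=252.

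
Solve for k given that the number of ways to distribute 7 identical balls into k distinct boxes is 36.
Stars and bars: the count is C(7+k−1, k−1), increasing in k. k=2: C(8,1) = 8, k=3: C(9,2) = 36 ✓. So k = 3.
Final answer: 3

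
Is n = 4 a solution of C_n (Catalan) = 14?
Yes

C_4 = C(8,4)/(4+1) = 70/5 = 14, which equals 14.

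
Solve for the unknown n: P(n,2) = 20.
5

Solution: P(n,2) = n(n−1) is increasing in n; n(n−1) ≈ (n−0.5)^2 = 20 gives n ≈ 5.0. Check: P(3,2) = 6, P(4,2) = 12, P(5,2) = 20 ✓. So n = 5.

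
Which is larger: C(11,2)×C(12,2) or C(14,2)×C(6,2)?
C(11,2)×C(12,2)=3,630, C(14,2)×C(6,2)=1,365.

Answer: C(11,2)×C(12,2)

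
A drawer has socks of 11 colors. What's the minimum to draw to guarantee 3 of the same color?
23

Working:
Worst case: 2 of each = 22. One more: 23.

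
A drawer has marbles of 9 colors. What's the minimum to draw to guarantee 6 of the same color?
46

Explanation: Worst case: 5 of each = 45. One more: 46.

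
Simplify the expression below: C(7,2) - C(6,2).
6

Explanation: C(7,2) - C(6,2) = C(6,1) = 6.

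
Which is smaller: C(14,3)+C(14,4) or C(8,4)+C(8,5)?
First=1,365, Second=126.
Final answer: C(8,4)+C(8,5)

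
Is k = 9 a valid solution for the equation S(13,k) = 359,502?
Yes

Solution: S(13,9) = 9·S(12,9) + S(12,8) = 9·22,275 + 159,027 = 359,502, which equals 359,502.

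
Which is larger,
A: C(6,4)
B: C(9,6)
A=C(6,4)=15, B=C(9,6)=84.
Final answer: B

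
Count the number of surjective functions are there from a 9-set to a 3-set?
18,150

Onto functions = 3! × S(9,3)
First compute S(9,3) via recurrence:
Using the Stirling recurrence: S(n,k) = k·S(n-1,k) + S(n-1,k-1)
S(9,3) = 3·S(8,3) + S(8,2)
         = 3·966 + 127
         = 2898 + 127
         = 3,025
Then: 6 × 3025 = 18,150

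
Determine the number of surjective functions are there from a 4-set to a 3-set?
Onto functions = 3! × S(4,3)
First compute S(4,3) via recurrence:
Using the Stirling recurrence: S(n,k) = k·S(n-1,k) + S(n-1,k-1)
S(4,3) = 3·S(3,3) + S(3,2)
         = 3·1 + 3
         = 3 + 3
         = 6
Then: 6 × 6 = 36

Answer: 36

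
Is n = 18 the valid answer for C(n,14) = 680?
No

Explanation: C(18,14) = 18·17·16·15·14·13·12·11·10·9·8·7·6·5/14! = 266,765,571,072,000/87,178,291,200 = 3,060, which does not equal 680.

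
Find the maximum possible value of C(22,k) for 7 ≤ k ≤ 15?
705,432

Reasoning: C(22,k) is maximised at the centre of the row: C(22,11) = 705,432.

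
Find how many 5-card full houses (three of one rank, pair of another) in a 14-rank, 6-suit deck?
54,600
Triple rank: 14. Triple suits: C(6,3)=20. Pair rank: 13. Pair suits: C(6,2)=15. Total: 54,600.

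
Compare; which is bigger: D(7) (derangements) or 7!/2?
D(7) = (7-1)·[D(6) + D(5)] = 6·[265 + 44] = 1,854; 7!/2 = 5,040/2 = 2,520.
Final answer: 7!/2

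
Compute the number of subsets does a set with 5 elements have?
32

Each element can be included or excluded: 2^5 = 32.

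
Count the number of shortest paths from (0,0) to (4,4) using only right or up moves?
70
Choose 4 rights from 8 moves: C(8,4) = 70.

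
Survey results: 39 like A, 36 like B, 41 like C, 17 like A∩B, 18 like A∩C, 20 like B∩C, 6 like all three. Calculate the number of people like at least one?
67

Reasoning: |A∪B∪C| = 39+36+41-17-18-20+6 = 67.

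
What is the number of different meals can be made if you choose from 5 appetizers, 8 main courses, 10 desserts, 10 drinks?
4,000
By the multiplication principle: 5 × 8 × 10 × 10 = 4,000.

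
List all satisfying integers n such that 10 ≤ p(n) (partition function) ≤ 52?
Tabulating p(n) via p(n) = p(n−1) + p(n−2) − p(n−5) − p(n−7) + …: p(5)=7; p(6)=11; p(7)=15; p(8)=22; p(9)=30; p(10)=42; p(11)=56. So valid n = 6, 7, 8, 9, 10.

Answer: 6, 7, 8, 9, 10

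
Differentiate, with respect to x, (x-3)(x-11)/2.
(2x - 14)/2

Explanation: d/dx[(x-3)(x-11)] = (x-11) + (x-3) = 2x - 14. Dividing by 2 gives (2x - 14)/2.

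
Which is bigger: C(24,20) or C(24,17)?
C(24,17)

Working:
C(24,20)=10,626, C(24,17)=346,104.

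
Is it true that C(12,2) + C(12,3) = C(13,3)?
True

Working:
Pascal's identity: LHS = 66 + 220 = 286; RHS = C(13,3) = 286. Both sides agree, so the statement holds.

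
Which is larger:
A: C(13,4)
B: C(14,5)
B

Working:
A=C(13,4)=715, B=C(14,5)=2,002.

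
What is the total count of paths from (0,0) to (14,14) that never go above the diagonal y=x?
2,674,440

Explanation: Counted by the Catalan number C_14: C_14 = C(28,14)/(14+1) = 40,116,600/15 = 2,674,440.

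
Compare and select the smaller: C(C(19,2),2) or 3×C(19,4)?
3×C(19,4)

Working:
C(C(19,2),2)=14,535, 3×C(19,4)=11,628.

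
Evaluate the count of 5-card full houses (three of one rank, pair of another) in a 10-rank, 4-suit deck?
Triple rank: 10. Triple suits: C(4,3)=4. Pair rank: 9. Pair suits: C(4,2)=6. Total: 2,160.

Answer: 2,160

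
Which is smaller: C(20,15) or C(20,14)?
C(20,15)

C(20,15)=15,504, C(20,14)=38,760.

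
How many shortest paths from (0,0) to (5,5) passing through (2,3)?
100

Reasoning: To (2,3): C(5,2)=10. From there: C(5,3)=10. Total: 100.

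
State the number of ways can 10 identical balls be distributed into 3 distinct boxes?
66

Working:
C(10+3-1, 3-1) = C(12, 2) = 66.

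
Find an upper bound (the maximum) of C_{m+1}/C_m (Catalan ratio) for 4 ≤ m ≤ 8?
17/5
C_{m+1}/C_m = 2(2m+1)/(m+2), which increases with m. Maximum at m = 8: 2·17/10 = 17/5.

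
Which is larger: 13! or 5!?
13!=6,227,020,800, 5!=120. 13! > 5!.

Answer: 13!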